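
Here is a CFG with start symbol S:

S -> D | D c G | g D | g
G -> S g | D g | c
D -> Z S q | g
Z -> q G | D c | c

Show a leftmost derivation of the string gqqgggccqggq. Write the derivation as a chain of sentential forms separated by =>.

S => gD   [S -> g D]
gD => gZSq   [D -> Z S q]
gZSq => gqGSq   [Z -> q G]
gqGSq => gqDgSq   [G -> D g]
gqDgSq => gqZSqgSq   [D -> Z S q]
gqZSqgSq => gqqGSqgSq   [Z -> q G]
gqqGSqgSq => gqqSgSqgSq   [G -> S g]
gqqSgSqgSq => gqqggSqgSq   [S -> g]
gqqggSqgSq => gqqggDcGqgSq   [S -> D c G]
gqqggDcGqgSq => gqqgggcGqgSq   [D -> g]
gqqgggcGqgSq => gqqgggccqgSq   [G -> c]
gqqgggccqgSq => gqqgggccqggq   [S -> g]

S => gD => gZSq => gqGSq => gqDgSq => gqZSqgSq => gqqGSqgSq => gqqSgSqgSq => gqqggSqgSq => gqqggDcGqgSq => gqqgggcGqgSq => gqqgggccqgSq => gqqgggccqggq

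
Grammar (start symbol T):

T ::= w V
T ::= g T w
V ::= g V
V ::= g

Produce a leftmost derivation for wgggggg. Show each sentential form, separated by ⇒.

T ⇒ wV ⇒ wgV ⇒ wggV ⇒ wgggV ⇒ wggggV ⇒ wgggggV ⇒ wgggggg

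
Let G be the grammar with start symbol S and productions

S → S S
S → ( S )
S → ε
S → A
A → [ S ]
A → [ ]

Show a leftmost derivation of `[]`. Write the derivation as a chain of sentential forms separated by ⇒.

S ⇒ A   [S → A]
A ⇒ [S]   [A → [ S ]]
[S] ⇒ []   [S → ε]

S ⇒ A ⇒ [S] ⇒ []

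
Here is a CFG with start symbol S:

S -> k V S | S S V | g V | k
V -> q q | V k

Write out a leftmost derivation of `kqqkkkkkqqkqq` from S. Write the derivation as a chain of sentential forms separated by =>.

S => kVS => kVkS => kVkkS => kVkkkS => kqqkkkS => kqqkkkSSV => kqqkkkSSVSV => kqqkkkkSVSV => kqqkkkkkVSV => kqqkkkkkqqSV => kqqkkkkkqqkV => kqqkkkkkqqkqq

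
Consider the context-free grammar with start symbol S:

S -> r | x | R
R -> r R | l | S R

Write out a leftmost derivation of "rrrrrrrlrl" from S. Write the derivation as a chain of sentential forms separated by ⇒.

S ⇒ R ⇒ rR ⇒ rrR ⇒ rrrR ⇒ rrrSR ⇒ rrrRR ⇒ rrrrRR ⇒ rrrrSRR ⇒ rrrrrRR ⇒ rrrrrrRR ⇒ rrrrrrrRR ⇒ rrrrrrrlR ⇒ rrrrrrrlrR ⇒ rrrrrrrlrl

S ⇒ R   [S -> R]
R ⇒ rR   [R -> r R]
rR ⇒ rrR   [R -> r R]
rrR ⇒ rrrR   [R -> r R]
rrrR ⇒ rrrSR   [R -> S R]
rrrSR ⇒ rrrRR   [S -> R]
rrrRR ⇒ rrrrRR   [R -> r R]
rrrrRR ⇒ rrrrSRR   [R -> S R]
rrrrSRR ⇒ rrrrrRR   [S -> r]
rrrrrRR ⇒ rrrrrrRR   [R -> r R]
rrrrrrRR ⇒ rrrrrrrRR   [R -> r R]
rrrrrrrRR ⇒ rrrrrrrlR   [R -> l]
rrrrrrrlR ⇒ rrrrrrrlrR   [R -> r R]
rrrrrrrlrR ⇒ rrrrrrrlrl   [R -> l]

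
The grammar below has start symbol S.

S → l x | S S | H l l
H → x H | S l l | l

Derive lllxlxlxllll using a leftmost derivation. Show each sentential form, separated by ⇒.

S ⇒ SS ⇒ HllS ⇒ lllS ⇒ lllHll ⇒ lllxHll ⇒ lllxSllll ⇒ lllxSSllll ⇒ lllxlxSllll ⇒ lllxlxlxllll

S ⇒ SS   [S → S S]
SS ⇒ HllS   [S → H l l]
HllS ⇒ lllS   [H → l]
lllS ⇒ lllHll   [S → H l l]
lllHll ⇒ lllxHll   [H → x H]
lllxHll ⇒ lllxSllll   [H → S l l]
lllxSllll ⇒ lllxSSllll   [S → S S]
lllxSSllll ⇒ lllxlxSllll   [S → l x]
lllxlxSllll ⇒ lllxlxlxllll   [S → l x]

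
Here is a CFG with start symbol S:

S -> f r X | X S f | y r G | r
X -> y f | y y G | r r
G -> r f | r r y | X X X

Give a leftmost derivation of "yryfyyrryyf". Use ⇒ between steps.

S⇒yrG⇒yrXXX⇒yryfXX⇒yryfyyGX⇒yryfyyrryX⇒yryfyyrryyf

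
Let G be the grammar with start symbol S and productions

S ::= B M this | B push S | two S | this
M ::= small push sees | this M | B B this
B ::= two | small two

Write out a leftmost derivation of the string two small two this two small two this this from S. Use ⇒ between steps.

S ⇒ two S   [S ::= two S]
two S ⇒ two B M this   [S ::= B M this]
two B M this ⇒ two small two M this   [B ::= small two]
two small two M this ⇒ two small two this M this   [M ::= this M]
two small two this M this ⇒ two small two this B B this this   [M ::= B B this]
two small two this B B this this ⇒ two small two this two B this this   [B ::= two]
two small two this two B this this ⇒ two small two this two small two this this   [B ::= small two]

S ⇒ two S ⇒ two B M this ⇒ two small two M this ⇒ two small two this M this ⇒ two small two this B B this this ⇒ two small two this two B this this ⇒ two small two this two small two this this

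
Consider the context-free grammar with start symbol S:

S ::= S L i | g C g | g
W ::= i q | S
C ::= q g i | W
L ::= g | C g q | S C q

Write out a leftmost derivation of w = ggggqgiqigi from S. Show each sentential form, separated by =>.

S => SLi => SLiLi => gCgLiLi => gWgLiLi => gSgLiLi => gggLiLi => gggSCqiLi => ggggCqiLi => ggggqgiqiLi => ggggqgiqigi

S => SLi   [S ::= S L i]
SLi => SLiLi   [S ::= S L i]
SLiLi => gCgLiLi   [S ::= g C g]
gCgLiLi => gWgLiLi   [C ::= W]
gWgLiLi => gSgLiLi   [W ::= S]
gSgLiLi => gggLiLi   [S ::= g]
gggLiLi => gggSCqiLi   [L ::= S C q]
gggSCqiLi => ggggCqiLi   [S ::= g]
ggggCqiLi => ggggqgiqiLi   [C ::= q g i]
ggggqgiqiLi => ggggqgiqigi   [L ::= g]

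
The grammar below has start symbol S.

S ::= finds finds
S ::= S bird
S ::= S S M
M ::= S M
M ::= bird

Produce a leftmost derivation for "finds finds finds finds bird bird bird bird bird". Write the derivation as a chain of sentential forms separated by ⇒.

S ⇒ S bird ⇒ S S M bird ⇒ finds finds S M bird ⇒ finds finds S bird M bird ⇒ finds finds S bird bird M bird ⇒ finds finds S bird bird bird M bird ⇒ finds finds finds finds bird bird bird M bird ⇒ finds finds finds finds bird bird bird bird bird

S ⇒ S bird   [S ::= S bird]
S bird ⇒ S S M bird   [S ::= S S M]
S S M bird ⇒ finds finds S M bird   [S ::= finds finds]
finds finds S M bird ⇒ finds finds S bird M bird   [S ::= S bird]
finds finds S bird M bird ⇒ finds finds S bird bird M bird   [S ::= S bird]
finds finds S bird bird M bird ⇒ finds finds S bird bird bird M bird   [S ::= S bird]
finds finds S bird bird bird M bird ⇒ finds finds finds finds bird bird bird M bird   [S ::= finds finds]
finds finds finds finds bird bird bird M bird ⇒ finds finds finds finds bird bird bird bird bird   [M ::= bird]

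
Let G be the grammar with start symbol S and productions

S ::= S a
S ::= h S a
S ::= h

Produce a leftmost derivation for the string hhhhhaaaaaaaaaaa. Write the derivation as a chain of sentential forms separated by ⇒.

S ⇒ hSa ⇒ hSaa ⇒ hSaaa ⇒ hhSaaaa ⇒ hhSaaaaa ⇒ hhSaaaaaa ⇒ hhhSaaaaaaa ⇒ hhhSaaaaaaaa ⇒ hhhSaaaaaaaaa ⇒ hhhSaaaaaaaaaa ⇒ hhhhSaaaaaaaaaaa ⇒ hhhhhaaaaaaaaaaa

S ⇒ hSa   [S ::= h S a]
hSa ⇒ hSaa   [S ::= S a]
hSaa ⇒ hSaaa   [S ::= S a]
hSaaa ⇒ hhSaaaa   [S ::= h S a]
hhSaaaa ⇒ hhSaaaaa   [S ::= S a]
hhSaaaaa ⇒ hhSaaaaaa   [S ::= S a]
hhSaaaaaa ⇒ hhhSaaaaaaa   [S ::= h S a]
hhhSaaaaaaa ⇒ hhhSaaaaaaaa   [S ::= S a]
hhhSaaaaaaaa ⇒ hhhSaaaaaaaaa   [S ::= S a]
hhhSaaaaaaaaa ⇒ hhhSaaaaaaaaaa   [S ::= S a]
hhhSaaaaaaaaaa ⇒ hhhhSaaaaaaaaaaa   [S ::= h S a]
hhhhSaaaaaaaaaaa ⇒ hhhhhaaaaaaaaaaa   [S ::= h]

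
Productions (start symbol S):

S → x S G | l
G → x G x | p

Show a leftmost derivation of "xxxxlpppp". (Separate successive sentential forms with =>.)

S => xSG => xxSGG => xxxSGGG => xxxxSGGGG => xxxxlGGGG => xxxxlpGGG => xxxxlppGG => xxxxlpppG => xxxxlpppp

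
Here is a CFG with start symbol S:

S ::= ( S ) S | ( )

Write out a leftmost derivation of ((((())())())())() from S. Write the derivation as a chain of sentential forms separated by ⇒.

S⇒(S)S⇒((S)S)S⇒(((S)S)S)S⇒((((S)S)S)S)S⇒((((())S)S)S)S⇒((((())())S)S)S⇒((((())())())S)S⇒((((())())())())S⇒((((())())())())()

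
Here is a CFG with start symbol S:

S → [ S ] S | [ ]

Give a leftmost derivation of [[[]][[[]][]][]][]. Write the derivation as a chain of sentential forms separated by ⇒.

S ⇒ [S]S ⇒ [[S]S]S ⇒ [[[]]S]S ⇒ [[[]][S]S]S ⇒ [[[]][[S]S]S]S ⇒ [[[]][[[]]S]S]S ⇒ [[[]][[[]][]]S]S ⇒ [[[]][[[]][]][]]S ⇒ [[[]][[[]][]][]][]

S ⇒ [S]S   [S → [ S ] S]
[S]S ⇒ [[S]S]S   [S → [ S ] S]
[[S]S]S ⇒ [[[]]S]S   [S → [ ]]
[[[]]S]S ⇒ [[[]][S]S]S   [S → [ S ] S]
[[[]][S]S]S ⇒ [[[]][[S]S]S]S   [S → [ S ] S]
[[[]][[S]S]S]S ⇒ [[[]][[[]]S]S]S   [S → [ ]]
[[[]][[[]]S]S]S ⇒ [[[]][[[]][]]S]S   [S → [ ]]
[[[]][[[]][]]S]S ⇒ [[[]][[[]][]][]]S   [S → [ ]]
[[[]][[[]][]][]]S ⇒ [[[]][[[]][]][]][]   [S → [ ]]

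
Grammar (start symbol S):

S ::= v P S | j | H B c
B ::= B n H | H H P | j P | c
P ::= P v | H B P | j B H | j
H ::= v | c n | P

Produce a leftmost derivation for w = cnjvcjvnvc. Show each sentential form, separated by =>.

S => HBc => cnBc => cnBnHc => cnjPnHc => cnjHBPnHc => cnjvBPnHc => cnjvcPnHc => cnjvcPvnHc => cnjvcjvnHc => cnjvcjvnvc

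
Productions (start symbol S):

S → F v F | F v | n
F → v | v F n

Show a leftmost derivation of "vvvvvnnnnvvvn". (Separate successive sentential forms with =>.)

S => FvF => vFnvF => vvFnnvF => vvvFnnnvF => vvvvFnnnnvF => vvvvvnnnnvF => vvvvvnnnnvvFn => vvvvvnnnnvvvn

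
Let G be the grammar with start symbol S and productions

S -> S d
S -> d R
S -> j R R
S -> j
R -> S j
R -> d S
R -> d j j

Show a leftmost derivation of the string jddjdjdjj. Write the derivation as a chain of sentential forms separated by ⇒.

S ⇒ jRR   [S -> j R R]
jRR ⇒ jSjR   [R -> S j]
jSjR ⇒ jdRjR   [S -> d R]
jdRjR ⇒ jddSjR   [R -> d S]
jddSjR ⇒ jddSdjR   [S -> S d]
jddSdjR ⇒ jddjdjR   [S -> j]
jddjdjR ⇒ jddjdjdjj   [R -> d j j]

S⇒jRR⇒jSjR⇒jdRjR⇒jddSjR⇒jddSdjR⇒jddjdjR⇒jddjdjdjj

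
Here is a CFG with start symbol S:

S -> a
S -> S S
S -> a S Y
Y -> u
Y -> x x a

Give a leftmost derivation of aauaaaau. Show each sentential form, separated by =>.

S => SS => SSS => SSSS => aSYSSS => aaYSSS => aauSSS => aauaSS => aauaaS => aauaaaSY => aauaaaaY => aauaaaau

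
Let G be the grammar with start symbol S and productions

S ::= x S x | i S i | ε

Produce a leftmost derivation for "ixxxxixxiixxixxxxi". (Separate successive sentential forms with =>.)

S => iSi => ixSxi => ixxSxxi => ixxxSxxxi => ixxxxSxxxxi => ixxxxiSixxxxi => ixxxxixSxixxxxi => ixxxxixxSxxixxxxi => ixxxxixxiSixxixxxxi => ixxxxixxiixxixxxxi

S => iSi   [S ::= i S i]
iSi => ixSxi   [S ::= x S x]
ixSxi => ixxSxxi   [S ::= x S x]
ixxSxxi => ixxxSxxxi   [S ::= x S x]
ixxxSxxxi => ixxxxSxxxxi   [S ::= x S x]
ixxxxSxxxxi => ixxxxiSixxxxi   [S ::= i S i]
ixxxxiSixxxxi => ixxxxixSxixxxxi   [S ::= x S x]
ixxxxixSxixxxxi => ixxxxixxSxxixxxxi   [S ::= x S x]
ixxxxixxSxxixxxxi => ixxxxixxiSixxixxxxi   [S ::= i S i]
ixxxxixxiSixxixxxxi => ixxxxixxiixxixxxxi   [S ::= ε]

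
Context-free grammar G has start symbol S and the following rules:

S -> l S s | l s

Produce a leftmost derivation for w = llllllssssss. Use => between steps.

S => lSs   [S -> l S s]
lSs => llSss   [S -> l S s]
llSss => lllSsss   [S -> l S s]
lllSsss => llllSssss   [S -> l S s]
llllSssss => lllllSsssss   [S -> l S s]
lllllSsssss => llllllssssss   [S -> l s]

S => lSs => llSss => lllSsss => llllSssss => lllllSsssss => llllllssssss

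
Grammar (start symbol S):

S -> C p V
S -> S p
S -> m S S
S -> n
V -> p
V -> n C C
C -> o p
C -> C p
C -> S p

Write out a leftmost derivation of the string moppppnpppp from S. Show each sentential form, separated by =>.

S => CpV => SppV => mSSppV => mSpSppV => mCpVpSppV => moppVpSppV => moppppSppV => moppppSpppV => moppppnpppV => moppppnpppp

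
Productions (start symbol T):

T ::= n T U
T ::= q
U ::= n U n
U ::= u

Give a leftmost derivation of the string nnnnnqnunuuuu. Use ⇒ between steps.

T ⇒ nTU ⇒ nnTUU ⇒ nnnTUUU ⇒ nnnnTUUUU ⇒ nnnnnTUUUUU ⇒ nnnnnqUUUUU ⇒ nnnnnqnUnUUUU ⇒ nnnnnqnunUUUU ⇒ nnnnnqnunuUUU ⇒ nnnnnqnunuuUU ⇒ nnnnnqnunuuuU ⇒ nnnnnqnunuuuu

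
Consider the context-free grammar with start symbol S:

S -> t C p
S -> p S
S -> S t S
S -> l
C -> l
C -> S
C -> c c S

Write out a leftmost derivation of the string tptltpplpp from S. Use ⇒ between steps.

S⇒tCp⇒tSp⇒tpSp⇒tptCpp⇒tptSpp⇒tptStSpp⇒tptltSpp⇒tptltpSpp⇒tptltppSpp⇒tptltpplpp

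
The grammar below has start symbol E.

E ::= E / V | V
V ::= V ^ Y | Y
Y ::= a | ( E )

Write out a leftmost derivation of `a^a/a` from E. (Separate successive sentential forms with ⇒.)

E ⇒ E/V   [E ::= E / V]
E/V ⇒ V/V   [E ::= V]
V/V ⇒ V^Y/V   [V ::= V ^ Y]
V^Y/V ⇒ Y^Y/V   [V ::= Y]
Y^Y/V ⇒ a^Y/V   [Y ::= a]
a^Y/V ⇒ a^a/V   [Y ::= a]
a^a/V ⇒ a^a/Y   [V ::= Y]
a^a/Y ⇒ a^a/a   [Y ::= a]

E ⇒ E/V ⇒ V/V ⇒ V^Y/V ⇒ Y^Y/V ⇒ a^Y/V ⇒ a^a/V ⇒ a^a/Y ⇒ a^a/a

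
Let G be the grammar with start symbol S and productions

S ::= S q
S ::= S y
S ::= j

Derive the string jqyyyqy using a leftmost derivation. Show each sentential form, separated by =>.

S => Sy => Sqy => Syqy => Syyqy => Syyyqy => Sqyyyqy => jqyyyqy

S => Sy   [S ::= S y]
Sy => Sqy   [S ::= S q]
Sqy => Syqy   [S ::= S y]
Syqy => Syyqy   [S ::= S y]
Syyqy => Syyyqy   [S ::= S y]
Syyyqy => Sqyyyqy   [S ::= S q]
Sqyyyqy => jqyyyqy   [S ::= j]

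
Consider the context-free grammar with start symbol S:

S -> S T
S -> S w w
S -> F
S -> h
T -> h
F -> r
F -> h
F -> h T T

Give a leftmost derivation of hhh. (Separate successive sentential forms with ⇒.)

S ⇒ F   [S -> F]
F ⇒ hTT   [F -> h T T]
hTT ⇒ hhT   [T -> h]
hhT ⇒ hhh   [T -> h]

S⇒F⇒hTT⇒hhT⇒hhh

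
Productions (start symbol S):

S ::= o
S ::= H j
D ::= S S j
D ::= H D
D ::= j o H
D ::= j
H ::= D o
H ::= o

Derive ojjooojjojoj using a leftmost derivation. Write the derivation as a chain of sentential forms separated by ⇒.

S ⇒ Hj ⇒ Doj ⇒ HDoj ⇒ DoDoj ⇒ SSjoDoj ⇒ HjSjoDoj ⇒ ojSjoDoj ⇒ ojHjjoDoj ⇒ ojDojjoDoj ⇒ ojjoHojjoDoj ⇒ ojjooojjoDoj ⇒ ojjooojjojoj

S ⇒ Hj   [S ::= H j]
Hj ⇒ Doj   [H ::= D o]
Doj ⇒ HDoj   [D ::= H D]
HDoj ⇒ DoDoj   [H ::= D o]
DoDoj ⇒ SSjoDoj   [D ::= S S j]
SSjoDoj ⇒ HjSjoDoj   [S ::= H j]
HjSjoDoj ⇒ ojSjoDoj   [H ::= o]
ojSjoDoj ⇒ ojHjjoDoj   [S ::= H j]
ojHjjoDoj ⇒ ojDojjoDoj   [H ::= D o]
ojDojjoDoj ⇒ ojjoHojjoDoj   [D ::= j o H]
ojjoHojjoDoj ⇒ ojjooojjoDoj   [H ::= o]
ojjooojjoDoj ⇒ ojjooojjojoj   [D ::= j]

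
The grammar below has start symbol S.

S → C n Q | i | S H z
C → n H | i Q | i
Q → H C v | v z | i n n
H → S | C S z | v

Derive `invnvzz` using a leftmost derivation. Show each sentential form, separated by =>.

S => SHz   [S → S H z]
SHz => iHz   [S → i]
iHz => iSz   [H → S]
iSz => iCnQz   [S → C n Q]
iCnQz => inHnQz   [C → n H]
inHnQz => invnQz   [H → v]
invnQz => invnvzz   [Q → v z]

S => SHz => iHz => iSz => iCnQz => inHnQz => invnQz => invnvzz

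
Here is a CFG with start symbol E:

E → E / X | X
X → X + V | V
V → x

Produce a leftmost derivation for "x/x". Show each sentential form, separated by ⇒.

E ⇒ E/X ⇒ X/X ⇒ V/X ⇒ x/X ⇒ x/V ⇒ x/x

E ⇒ E/X   [E → E / X]
E/X ⇒ X/X   [E → X]
X/X ⇒ V/X   [X → V]
V/X ⇒ x/X   [V → x]
x/X ⇒ x/V   [X → V]
x/V ⇒ x/x   [V → x]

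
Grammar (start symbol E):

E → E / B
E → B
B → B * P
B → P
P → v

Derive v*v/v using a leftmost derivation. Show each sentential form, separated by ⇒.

E ⇒ E/B   [E → E / B]
E/B ⇒ B/B   [E → B]
B/B ⇒ B*P/B   [B → B * P]
B*P/B ⇒ P*P/B   [B → P]
P*P/B ⇒ v*P/B   [P → v]
v*P/B ⇒ v*v/B   [P → v]
v*v/B ⇒ v*v/P   [B → P]
v*v/P ⇒ v*v/v   [P → v]

E⇒E/B⇒B/B⇒B*P/B⇒P*P/B⇒v*P/B⇒v*v/B⇒v*v/P⇒v*v/v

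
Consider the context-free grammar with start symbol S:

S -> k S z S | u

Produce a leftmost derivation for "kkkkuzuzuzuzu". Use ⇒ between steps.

S⇒kSzS⇒kkSzSzS⇒kkkSzSzSzS⇒kkkkSzSzSzSzS⇒kkkkuzSzSzSzS⇒kkkkuzuzSzSzS⇒kkkkuzuzuzSzS⇒kkkkuzuzuzuzS⇒kkkkuzuzuzuzu

S ⇒ kSzS   [S -> k S z S]
kSzS ⇒ kkSzSzS   [S -> k S z S]
kkSzSzS ⇒ kkkSzSzSzS   [S -> k S z S]
kkkSzSzSzS ⇒ kkkkSzSzSzSzS   [S -> k S z S]
kkkkSzSzSzSzS ⇒ kkkkuzSzSzSzS   [S -> u]
kkkkuzSzSzSzS ⇒ kkkkuzuzSzSzS   [S -> u]
kkkkuzuzSzSzS ⇒ kkkkuzuzuzSzS   [S -> u]
kkkkuzuzuzSzS ⇒ kkkkuzuzuzuzS   [S -> u]
kkkkuzuzuzuzS ⇒ kkkkuzuzuzuzu   [S -> u]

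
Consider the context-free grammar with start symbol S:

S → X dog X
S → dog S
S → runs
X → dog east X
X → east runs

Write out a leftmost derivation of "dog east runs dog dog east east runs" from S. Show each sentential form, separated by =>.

S => dog S => dog X dog X => dog east runs dog X => dog east runs dog dog east X => dog east runs dog dog east east runs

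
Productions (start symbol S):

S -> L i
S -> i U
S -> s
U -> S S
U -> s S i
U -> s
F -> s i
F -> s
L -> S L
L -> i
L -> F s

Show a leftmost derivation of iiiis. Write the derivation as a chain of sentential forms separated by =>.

S => iU => iSS => iLiS => iiiS => iiiiU => iiiis

S => iU   [S -> i U]
iU => iSS   [U -> S S]
iSS => iLiS   [S -> L i]
iLiS => iiiS   [L -> i]
iiiS => iiiiU   [S -> i U]
iiiiU => iiiis   [U -> s]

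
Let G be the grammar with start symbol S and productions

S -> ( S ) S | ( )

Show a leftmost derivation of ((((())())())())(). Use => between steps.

S => (S)S => ((S)S)S => (((S)S)S)S => ((((S)S)S)S)S => ((((())S)S)S)S => ((((())())S)S)S => ((((())())())S)S => ((((())())())())S => ((((())())())())()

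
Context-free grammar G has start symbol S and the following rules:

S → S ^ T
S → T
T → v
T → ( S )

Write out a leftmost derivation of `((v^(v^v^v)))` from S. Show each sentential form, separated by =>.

S => T => (S) => (T) => ((S)) => ((S^T)) => ((T^T)) => ((v^T)) => ((v^(S))) => ((v^(S^T))) => ((v^(S^T^T))) => ((v^(T^T^T))) => ((v^(v^T^T))) => ((v^(v^v^T))) => ((v^(v^v^v)))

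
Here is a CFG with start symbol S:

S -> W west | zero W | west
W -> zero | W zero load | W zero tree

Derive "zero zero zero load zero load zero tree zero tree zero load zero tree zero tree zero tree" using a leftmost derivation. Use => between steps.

S => zero W   [S -> zero W]
zero W => zero W zero tree   [W -> W zero tree]
zero W zero tree => zero W zero tree zero tree   [W -> W zero tree]
zero W zero tree zero tree => zero W zero tree zero tree zero tree   [W -> W zero tree]
zero W zero tree zero tree zero tree => zero W zero load zero tree zero tree zero tree   [W -> W zero load]
zero W zero load zero tree zero tree zero tree => zero W zero tree zero load zero tree zero tree zero tree   [W -> W zero tree]
zero W zero tree zero load zero tree zero tree zero tree => zero W zero tree zero tree zero load zero tree zero tree zero tree   [W -> W zero tree]
zero W zero tree zero tree zero load zero tree zero tree zero tree => zero W zero load zero tree zero tree zero load zero tree zero tree zero tree   [W -> W zero load]
zero W zero load zero tree zero tree zero load zero tree zero tree zero tree => zero W zero load zero load zero tree zero tree zero load zero tree zero tree zero tree   [W -> W zero load]
zero W zero load zero load zero tree zero tree zero load zero tree zero tree zero tree => zero zero zero load zero load zero tree zero tree zero load zero tree zero tree zero tree   [W -> zero]

S => zero W => zero W zero tree => zero W zero tree zero tree => zero W zero tree zero tree zero tree => zero W zero load zero tree zero tree zero tree => zero W zero tree zero load zero tree zero tree zero tree => zero W zero tree zero tree zero load zero tree zero tree zero tree => zero W zero load zero tree zero tree zero load zero tree zero tree zero tree => zero W zero load zero load zero tree zero tree zero load zero tree zero tree zero tree => zero zero zero load zero load zero tree zero tree zero load zero tree zero tree zero tree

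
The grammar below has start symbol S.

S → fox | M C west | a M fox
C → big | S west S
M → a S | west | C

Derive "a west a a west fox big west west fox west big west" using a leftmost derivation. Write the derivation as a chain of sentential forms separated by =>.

S => M C west => a S C west => a M C west C west => a west C west C west => a west S west S west C west => a west M C west west S west C west => a west a S C west west S west C west => a west a a M fox C west west S west C west => a west a a west fox C west west S west C west => a west a a west fox big west west S west C west => a west a a west fox big west west fox west C west => a west a a west fox big west west fox west big west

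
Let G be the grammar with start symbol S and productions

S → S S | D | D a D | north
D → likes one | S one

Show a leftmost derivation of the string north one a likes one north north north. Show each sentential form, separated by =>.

S => S S => S S S => S S S S => D a D S S S => S one a D S S S => north one a D S S S => north one a likes one S S S => north one a likes one north S S => north one a likes one north north S => north one a likes one north north north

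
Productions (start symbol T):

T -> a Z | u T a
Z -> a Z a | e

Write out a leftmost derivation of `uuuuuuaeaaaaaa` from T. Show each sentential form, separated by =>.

T => uTa => uuTaa => uuuTaaa => uuuuTaaaa => uuuuuTaaaaa => uuuuuuTaaaaaa => uuuuuuaZaaaaaa => uuuuuuaeaaaaaa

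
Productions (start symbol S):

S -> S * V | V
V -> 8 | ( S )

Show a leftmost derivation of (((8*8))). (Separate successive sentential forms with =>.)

S=>V=>(S)=>(V)=>((S))=>((V))=>(((S)))=>(((S*V)))=>(((V*V)))=>(((8*V)))=>(((8*8)))

S => V   [S -> V]
V => (S)   [V -> ( S )]
(S) => (V)   [S -> V]
(V) => ((S))   [V -> ( S )]
((S)) => ((V))   [S -> V]
((V)) => (((S)))   [V -> ( S )]
(((S))) => (((S*V)))   [S -> S * V]
(((S*V))) => (((V*V)))   [S -> V]
(((V*V))) => (((8*V)))   [V -> 8]
(((8*V))) => (((8*8)))   [V -> 8]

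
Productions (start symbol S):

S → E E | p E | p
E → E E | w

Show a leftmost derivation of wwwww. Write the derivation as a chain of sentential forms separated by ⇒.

S ⇒ EE ⇒ EEE ⇒ EEEE ⇒ EEEEE ⇒ wEEEE ⇒ wwEEE ⇒ wwwEE ⇒ wwwwE ⇒ wwwww

S ⇒ EE   [S → E E]
EE ⇒ EEE   [E → E E]
EEE ⇒ EEEE   [E → E E]
EEEE ⇒ EEEEE   [E → E E]
EEEEE ⇒ wEEEE   [E → w]
wEEEE ⇒ wwEEE   [E → w]
wwEEE ⇒ wwwEE   [E → w]
wwwEE ⇒ wwwwE   [E → w]
wwwwE ⇒ wwwww   [E → w]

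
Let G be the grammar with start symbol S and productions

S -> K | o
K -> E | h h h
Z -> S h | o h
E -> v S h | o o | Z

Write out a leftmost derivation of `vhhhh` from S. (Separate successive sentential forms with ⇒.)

S⇒K⇒E⇒vSh⇒vKh⇒vhhhh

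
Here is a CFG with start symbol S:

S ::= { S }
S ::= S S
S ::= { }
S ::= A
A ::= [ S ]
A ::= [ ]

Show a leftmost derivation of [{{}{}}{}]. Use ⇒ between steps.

S ⇒ A ⇒ [S] ⇒ [SS] ⇒ [{S}S] ⇒ [{SS}S] ⇒ [{{}S}S] ⇒ [{{}{}}S] ⇒ [{{}{}}{}]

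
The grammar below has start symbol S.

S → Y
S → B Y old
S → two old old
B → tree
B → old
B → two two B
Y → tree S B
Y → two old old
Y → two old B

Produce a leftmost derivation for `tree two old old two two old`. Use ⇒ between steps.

S ⇒ Y ⇒ tree S B ⇒ tree two old old B ⇒ tree two old old two two B ⇒ tree two old old two two old

S ⇒ Y   [S → Y]
Y ⇒ tree S B   [Y → tree S B]
tree S B ⇒ tree two old old B   [S → two old old]
tree two old old B ⇒ tree two old old two two B   [B → two two B]
tree two old old two two B ⇒ tree two old old two two old   [B → old]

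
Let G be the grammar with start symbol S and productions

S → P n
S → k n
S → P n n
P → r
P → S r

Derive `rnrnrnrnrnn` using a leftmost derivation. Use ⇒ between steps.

S ⇒ Pnn ⇒ Srnn ⇒ Pnrnn ⇒ Srnrnn ⇒ Pnrnrnn ⇒ Srnrnrnn ⇒ Pnrnrnrnn ⇒ Srnrnrnrnn ⇒ Pnrnrnrnrnn ⇒ rnrnrnrnrnn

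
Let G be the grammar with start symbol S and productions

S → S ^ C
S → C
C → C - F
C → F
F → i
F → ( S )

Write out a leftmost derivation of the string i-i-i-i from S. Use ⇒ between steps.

S ⇒ C   [S → C]
C ⇒ C-F   [C → C - F]
C-F ⇒ C-F-F   [C → C - F]
C-F-F ⇒ C-F-F-F   [C → C - F]
C-F-F-F ⇒ F-F-F-F   [C → F]
F-F-F-F ⇒ i-F-F-F   [F → i]
i-F-F-F ⇒ i-i-F-F   [F → i]
i-i-F-F ⇒ i-i-i-F   [F → i]
i-i-i-F ⇒ i-i-i-i   [F → i]

S ⇒ C ⇒ C-F ⇒ C-F-F ⇒ C-F-F-F ⇒ F-F-F-F ⇒ i-F-F-F ⇒ i-i-F-F ⇒ i-i-i-F ⇒ i-i-i-i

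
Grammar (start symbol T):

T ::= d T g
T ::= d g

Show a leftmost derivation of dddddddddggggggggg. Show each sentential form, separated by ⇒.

T ⇒ dTg   [T ::= d T g]
dTg ⇒ ddTgg   [T ::= d T g]
ddTgg ⇒ dddTggg   [T ::= d T g]
dddTggg ⇒ ddddTgggg   [T ::= d T g]
ddddTgggg ⇒ dddddTggggg   [T ::= d T g]
dddddTggggg ⇒ ddddddTgggggg   [T ::= d T g]
ddddddTgggggg ⇒ dddddddTggggggg   [T ::= d T g]
dddddddTggggggg ⇒ ddddddddTgggggggg   [T ::= d T g]
ddddddddTgggggggg ⇒ dddddddddggggggggg   [T ::= d g]

T ⇒ dTg ⇒ ddTgg ⇒ dddTggg ⇒ ddddTgggg ⇒ dddddTggggg ⇒ ddddddTgggggg ⇒ dddddddTggggggg ⇒ ddddddddTgggggggg ⇒ dddddddddggggggggg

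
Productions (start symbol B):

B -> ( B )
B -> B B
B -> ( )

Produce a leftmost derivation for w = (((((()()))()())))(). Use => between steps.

B => BB => (B)B => ((B))B => (((B)))B => (((BB)))B => (((BBB)))B => ((((B)BB)))B => (((((B))BB)))B => (((((BB))BB)))B => (((((()B))BB)))B => (((((()()))BB)))B => (((((()()))()B)))B => (((((()()))()())))B => (((((()()))()())))()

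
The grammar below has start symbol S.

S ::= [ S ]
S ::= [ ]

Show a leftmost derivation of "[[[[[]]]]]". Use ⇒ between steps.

S ⇒ [S] ⇒ [[S]] ⇒ [[[S]]] ⇒ [[[[S]]]] ⇒ [[[[[]]]]]

S ⇒ [S]   [S ::= [ S ]]
[S] ⇒ [[S]]   [S ::= [ S ]]
[[S]] ⇒ [[[S]]]   [S ::= [ S ]]
[[[S]]] ⇒ [[[[S]]]]   [S ::= [ S ]]
[[[[S]]]] ⇒ [[[[[]]]]]   [S ::= [ ]]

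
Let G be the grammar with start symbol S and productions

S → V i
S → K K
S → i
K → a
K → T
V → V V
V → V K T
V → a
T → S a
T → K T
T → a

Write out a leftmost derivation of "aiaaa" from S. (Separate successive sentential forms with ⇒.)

S⇒KK⇒TK⇒KTK⇒TTK⇒SaTK⇒ViaTK⇒aiaTK⇒aiaaK⇒aiaaa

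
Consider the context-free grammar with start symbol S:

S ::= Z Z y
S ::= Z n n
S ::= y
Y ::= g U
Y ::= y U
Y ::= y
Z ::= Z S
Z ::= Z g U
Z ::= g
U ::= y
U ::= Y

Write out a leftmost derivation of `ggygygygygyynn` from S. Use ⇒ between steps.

S ⇒ Znn   [S ::= Z n n]
Znn ⇒ ZSnn   [Z ::= Z S]
ZSnn ⇒ ZgUSnn   [Z ::= Z g U]
ZgUSnn ⇒ ZgUgUSnn   [Z ::= Z g U]
ZgUgUSnn ⇒ ZgUgUgUSnn   [Z ::= Z g U]
ZgUgUgUSnn ⇒ ZgUgUgUgUSnn   [Z ::= Z g U]
ZgUgUgUgUSnn ⇒ ZgUgUgUgUgUSnn   [Z ::= Z g U]
ZgUgUgUgUgUSnn ⇒ ggUgUgUgUgUSnn   [Z ::= g]
ggUgUgUgUgUSnn ⇒ ggygUgUgUgUSnn   [U ::= y]
ggygUgUgUgUSnn ⇒ ggygygUgUgUSnn   [U ::= y]
ggygygUgUgUSnn ⇒ ggygygygUgUSnn   [U ::= y]
ggygygygUgUSnn ⇒ ggygygygygUSnn   [U ::= y]
ggygygygygUSnn ⇒ ggygygygygySnn   [U ::= y]
ggygygygygySnn ⇒ ggygygygygyynn   [S ::= y]

S ⇒ Znn ⇒ ZSnn ⇒ ZgUSnn ⇒ ZgUgUSnn ⇒ ZgUgUgUSnn ⇒ ZgUgUgUgUSnn ⇒ ZgUgUgUgUgUSnn ⇒ ggUgUgUgUgUSnn ⇒ ggygUgUgUgUSnn ⇒ ggygygUgUgUSnn ⇒ ggygygygUgUSnn ⇒ ggygygygygUSnn ⇒ ggygygygygySnn ⇒ ggygygygygyynn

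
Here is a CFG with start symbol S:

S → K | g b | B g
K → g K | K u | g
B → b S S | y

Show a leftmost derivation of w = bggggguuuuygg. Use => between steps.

S=>Bg=>bSSg=>bKSg=>bgKSg=>bggKSg=>bgggKSg=>bgggKuSg=>bgggKuuSg=>bgggKuuuSg=>bggggKuuuSg=>bggggKuuuuSg=>bggggguuuuSg=>bggggguuuuBgg=>bggggguuuuygg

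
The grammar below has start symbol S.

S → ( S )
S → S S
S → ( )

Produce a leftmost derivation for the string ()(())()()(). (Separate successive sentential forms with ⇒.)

S ⇒ SS ⇒ SSS ⇒ SSSS ⇒ ()SSS ⇒ ()SSSS ⇒ ()(S)SSS ⇒ ()(())SSS ⇒ ()(())()SS ⇒ ()(())()()S ⇒ ()(())()()()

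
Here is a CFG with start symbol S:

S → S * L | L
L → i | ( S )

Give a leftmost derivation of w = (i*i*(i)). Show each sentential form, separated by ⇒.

S ⇒ L   [S → L]
L ⇒ (S)   [L → ( S )]
(S) ⇒ (S*L)   [S → S * L]
(S*L) ⇒ (S*L*L)   [S → S * L]
(S*L*L) ⇒ (L*L*L)   [S → L]
(L*L*L) ⇒ (i*L*L)   [L → i]
(i*L*L) ⇒ (i*i*L)   [L → i]
(i*i*L) ⇒ (i*i*(S))   [L → ( S )]
(i*i*(S)) ⇒ (i*i*(L))   [S → L]
(i*i*(L)) ⇒ (i*i*(i))   [L → i]

S ⇒ L ⇒ (S) ⇒ (S*L) ⇒ (S*L*L) ⇒ (L*L*L) ⇒ (i*L*L) ⇒ (i*i*L) ⇒ (i*i*(S)) ⇒ (i*i*(L)) ⇒ (i*i*(i))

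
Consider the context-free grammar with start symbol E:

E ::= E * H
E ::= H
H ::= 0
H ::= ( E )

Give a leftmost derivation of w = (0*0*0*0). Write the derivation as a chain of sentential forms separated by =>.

E => H => (E) => (E*H) => (E*H*H) => (E*H*H*H) => (H*H*H*H) => (0*H*H*H) => (0*0*H*H) => (0*0*0*H) => (0*0*0*0)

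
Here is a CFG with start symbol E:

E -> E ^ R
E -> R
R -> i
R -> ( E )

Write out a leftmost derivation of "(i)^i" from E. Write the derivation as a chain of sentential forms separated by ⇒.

E⇒E^R⇒R^R⇒(E)^R⇒(R)^R⇒(i)^R⇒(i)^i

E ⇒ E^R   [E -> E ^ R]
E^R ⇒ R^R   [E -> R]
R^R ⇒ (E)^R   [R -> ( E )]
(E)^R ⇒ (R)^R   [E -> R]
(R)^R ⇒ (i)^R   [R -> i]
(i)^R ⇒ (i)^i   [R -> i]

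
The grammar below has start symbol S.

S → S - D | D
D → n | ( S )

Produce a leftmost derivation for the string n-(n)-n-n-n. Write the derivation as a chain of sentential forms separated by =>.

S => S-D => S-D-D => S-D-D-D => S-D-D-D-D => D-D-D-D-D => n-D-D-D-D => n-(S)-D-D-D => n-(D)-D-D-D => n-(n)-D-D-D => n-(n)-n-D-D => n-(n)-n-n-D => n-(n)-n-n-n

S => S-D   [S → S - D]
S-D => S-D-D   [S → S - D]
S-D-D => S-D-D-D   [S → S - D]
S-D-D-D => S-D-D-D-D   [S → S - D]
S-D-D-D-D => D-D-D-D-D   [S → D]
D-D-D-D-D => n-D-D-D-D   [D → n]
n-D-D-D-D => n-(S)-D-D-D   [D → ( S )]
n-(S)-D-D-D => n-(D)-D-D-D   [S → D]
n-(D)-D-D-D => n-(n)-D-D-D   [D → n]
n-(n)-D-D-D => n-(n)-n-D-D   [D → n]
n-(n)-n-D-D => n-(n)-n-n-D   [D → n]
n-(n)-n-n-D => n-(n)-n-n-n   [D → n]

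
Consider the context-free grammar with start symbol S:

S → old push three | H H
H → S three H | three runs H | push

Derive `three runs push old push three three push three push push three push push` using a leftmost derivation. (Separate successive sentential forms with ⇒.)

S ⇒ H H ⇒ S three H H ⇒ H H three H H ⇒ three runs H H three H H ⇒ three runs S three H H three H H ⇒ three runs H H three H H three H H ⇒ three runs push H three H H three H H ⇒ three runs push S three H three H H three H H ⇒ three runs push old push three three H three H H three H H ⇒ three runs push old push three three push three H H three H H ⇒ three runs push old push three three push three push H three H H ⇒ three runs push old push three three push three push push three H H ⇒ three runs push old push three three push three push push three push H ⇒ three runs push old push three three push three push push three push push

S ⇒ H H   [S → H H]
H H ⇒ S three H H   [H → S three H]
S three H H ⇒ H H three H H   [S → H H]
H H three H H ⇒ three runs H H three H H   [H → three runs H]
three runs H H three H H ⇒ three runs S three H H three H H   [H → S three H]
three runs S three H H three H H ⇒ three runs H H three H H three H H   [S → H H]
three runs H H three H H three H H ⇒ three runs push H three H H three H H   [H → push]
three runs push H three H H three H H ⇒ three runs push S three H three H H three H H   [H → S three H]
three runs push S three H three H H three H H ⇒ three runs push old push three three H three H H three H H   [S → old push three]
three runs push old push three three H three H H three H H ⇒ three runs push old push three three push three H H three H H   [H → push]
three runs push old push three three push three H H three H H ⇒ three runs push old push three three push three push H three H H   [H → push]
three runs push old push three three push three push H three H H ⇒ three runs push old push three three push three push push three H H   [H → push]
three runs push old push three three push three push push three H H ⇒ three runs push old push three three push three push push three push H   [H → push]
three runs push old push three three push three push push three push H ⇒ three runs push old push three three push three push push three push push   [H → push]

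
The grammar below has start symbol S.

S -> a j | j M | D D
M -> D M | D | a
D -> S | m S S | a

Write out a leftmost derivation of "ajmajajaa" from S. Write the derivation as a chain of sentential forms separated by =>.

S => DD => SD => DDD => SDD => ajDD => ajSD => ajDDD => ajmSSDD => ajmajSDD => ajmajajDD => ajmajajaD => ajmajajaa

S => DD   [S -> D D]
DD => SD   [D -> S]
SD => DDD   [S -> D D]
DDD => SDD   [D -> S]
SDD => ajDD   [S -> a j]
ajDD => ajSD   [D -> S]
ajSD => ajDDD   [S -> D D]
ajDDD => ajmSSDD   [D -> m S S]
ajmSSDD => ajmajSDD   [S -> a j]
ajmajSDD => ajmajajDD   [S -> a j]
ajmajajDD => ajmajajaD   [D -> a]
ajmajajaD => ajmajajaa   [D -> a]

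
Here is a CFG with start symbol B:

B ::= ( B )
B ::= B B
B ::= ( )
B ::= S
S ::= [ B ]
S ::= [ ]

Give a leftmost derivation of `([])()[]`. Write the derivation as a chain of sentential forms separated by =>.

B => BB => BBB => (B)BB => (S)BB => ([])BB => ([])()B => ([])()S => ([])()[]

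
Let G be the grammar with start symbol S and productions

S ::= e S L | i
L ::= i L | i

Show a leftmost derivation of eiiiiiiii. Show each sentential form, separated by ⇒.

S ⇒ eSL   [S ::= e S L]
eSL ⇒ eiL   [S ::= i]
eiL ⇒ eiiL   [L ::= i L]
eiiL ⇒ eiiiL   [L ::= i L]
eiiiL ⇒ eiiiiL   [L ::= i L]
eiiiiL ⇒ eiiiiiL   [L ::= i L]
eiiiiiL ⇒ eiiiiiiL   [L ::= i L]
eiiiiiiL ⇒ eiiiiiiiL   [L ::= i L]
eiiiiiiiL ⇒ eiiiiiiii   [L ::= i]

S ⇒ eSL ⇒ eiL ⇒ eiiL ⇒ eiiiL ⇒ eiiiiL ⇒ eiiiiiL ⇒ eiiiiiiL ⇒ eiiiiiiiL ⇒ eiiiiiiii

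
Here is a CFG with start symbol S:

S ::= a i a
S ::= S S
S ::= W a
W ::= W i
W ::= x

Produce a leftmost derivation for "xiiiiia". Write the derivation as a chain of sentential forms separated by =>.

S => Wa   [S ::= W a]
Wa => Wia   [W ::= W i]
Wia => Wiia   [W ::= W i]
Wiia => Wiiia   [W ::= W i]
Wiiia => Wiiiia   [W ::= W i]
Wiiiia => Wiiiiia   [W ::= W i]
Wiiiiia => xiiiiia   [W ::= x]

S => Wa => Wia => Wiia => Wiiia => Wiiiia => Wiiiiia => xiiiiia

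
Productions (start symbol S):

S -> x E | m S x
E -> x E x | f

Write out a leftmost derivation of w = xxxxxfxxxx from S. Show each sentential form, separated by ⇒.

S⇒xE⇒xxEx⇒xxxExx⇒xxxxExxx⇒xxxxxExxxx⇒xxxxxfxxxx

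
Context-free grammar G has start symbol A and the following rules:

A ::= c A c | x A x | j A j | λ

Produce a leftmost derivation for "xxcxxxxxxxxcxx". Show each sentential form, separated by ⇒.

A⇒xAx⇒xxAxx⇒xxcAcxx⇒xxcxAxcxx⇒xxcxxAxxcxx⇒xxcxxxAxxxcxx⇒xxcxxxxAxxxxcxx⇒xxcxxxxxxxxcxx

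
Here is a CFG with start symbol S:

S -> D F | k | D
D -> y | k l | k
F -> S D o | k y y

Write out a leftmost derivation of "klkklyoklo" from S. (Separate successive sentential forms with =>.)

S => DF   [S -> D F]
DF => klF   [D -> k l]
klF => klSDo   [F -> S D o]
klSDo => klDFDo   [S -> D F]
klDFDo => klkFDo   [D -> k]
klkFDo => klkSDoDo   [F -> S D o]
klkSDoDo => klkDDoDo   [S -> D]
klkDDoDo => klkklDoDo   [D -> k l]
klkklDoDo => klkklyoDo   [D -> y]
klkklyoDo => klkklyoklo   [D -> k l]

S => DF => klF => klSDo => klDFDo => klkFDo => klkSDoDo => klkDDoDo => klkklDoDo => klkklyoDo => klkklyoklo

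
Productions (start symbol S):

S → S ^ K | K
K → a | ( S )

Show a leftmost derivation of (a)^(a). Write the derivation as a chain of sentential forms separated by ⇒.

S ⇒ S^K ⇒ K^K ⇒ (S)^K ⇒ (K)^K ⇒ (a)^K ⇒ (a)^(S) ⇒ (a)^(K) ⇒ (a)^(a)

S ⇒ S^K   [S → S ^ K]
S^K ⇒ K^K   [S → K]
K^K ⇒ (S)^K   [K → ( S )]
(S)^K ⇒ (K)^K   [S → K]
(K)^K ⇒ (a)^K   [K → a]
(a)^K ⇒ (a)^(S)   [K → ( S )]
(a)^(S) ⇒ (a)^(K)   [S → K]
(a)^(K) ⇒ (a)^(a)   [K → a]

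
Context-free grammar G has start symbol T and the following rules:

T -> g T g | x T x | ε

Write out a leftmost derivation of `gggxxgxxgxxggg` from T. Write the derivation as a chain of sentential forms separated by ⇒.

T ⇒ gTg ⇒ ggTgg ⇒ gggTggg ⇒ gggxTxggg ⇒ gggxxTxxggg ⇒ gggxxgTgxxggg ⇒ gggxxgxTxgxxggg ⇒ gggxxgxxgxxggg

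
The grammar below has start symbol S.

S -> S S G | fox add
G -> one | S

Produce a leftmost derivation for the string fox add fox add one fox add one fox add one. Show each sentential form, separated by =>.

S => S S G => S S G S G => S S G S G S G => fox add S G S G S G => fox add fox add G S G S G => fox add fox add one S G S G => fox add fox add one fox add G S G => fox add fox add one fox add one S G => fox add fox add one fox add one fox add G => fox add fox add one fox add one fox add one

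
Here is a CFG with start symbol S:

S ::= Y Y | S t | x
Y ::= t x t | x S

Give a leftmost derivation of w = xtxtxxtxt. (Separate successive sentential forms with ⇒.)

S ⇒ YY ⇒ xSY ⇒ xYYY ⇒ xtxtYY ⇒ xtxtxSY ⇒ xtxtxxY ⇒ xtxtxxtxt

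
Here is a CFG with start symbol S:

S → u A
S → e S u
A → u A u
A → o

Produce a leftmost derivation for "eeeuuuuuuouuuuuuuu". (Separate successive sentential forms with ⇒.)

S⇒eSu⇒eeSuu⇒eeeSuuu⇒eeeuAuuu⇒eeeuuAuuuu⇒eeeuuuAuuuuu⇒eeeuuuuAuuuuuu⇒eeeuuuuuAuuuuuuu⇒eeeuuuuuuAuuuuuuuu⇒eeeuuuuuuouuuuuuuu

S ⇒ eSu   [S → e S u]
eSu ⇒ eeSuu   [S → e S u]
eeSuu ⇒ eeeSuuu   [S → e S u]
eeeSuuu ⇒ eeeuAuuu   [S → u A]
eeeuAuuu ⇒ eeeuuAuuuu   [A → u A u]
eeeuuAuuuu ⇒ eeeuuuAuuuuu   [A → u A u]
eeeuuuAuuuuu ⇒ eeeuuuuAuuuuuu   [A → u A u]
eeeuuuuAuuuuuu ⇒ eeeuuuuuAuuuuuuu   [A → u A u]
eeeuuuuuAuuuuuuu ⇒ eeeuuuuuuAuuuuuuuu   [A → u A u]
eeeuuuuuuAuuuuuuuu ⇒ eeeuuuuuuouuuuuuuu   [A → o]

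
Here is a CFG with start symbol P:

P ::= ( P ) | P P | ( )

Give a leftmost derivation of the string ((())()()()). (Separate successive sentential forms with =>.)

P=>(P)=>(PP)=>(PPP)=>((P)PP)=>((())PP)=>((())PPP)=>((())()PP)=>((())()()P)=>((())()()())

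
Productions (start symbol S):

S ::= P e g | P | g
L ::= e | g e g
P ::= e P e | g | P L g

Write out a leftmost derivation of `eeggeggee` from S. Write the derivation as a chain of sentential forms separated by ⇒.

S ⇒ P ⇒ ePe ⇒ eePee ⇒ eePLgee ⇒ eegLgee ⇒ eeggeggee

S ⇒ P   [S ::= P]
P ⇒ ePe   [P ::= e P e]
ePe ⇒ eePee   [P ::= e P e]
eePee ⇒ eePLgee   [P ::= P L g]
eePLgee ⇒ eegLgee   [P ::= g]
eegLgee ⇒ eeggeggee   [L ::= g e g]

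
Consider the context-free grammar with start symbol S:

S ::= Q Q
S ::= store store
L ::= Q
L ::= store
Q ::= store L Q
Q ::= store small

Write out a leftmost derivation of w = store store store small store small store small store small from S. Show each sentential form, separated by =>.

S => Q Q   [S ::= Q Q]
Q Q => store L Q Q   [Q ::= store L Q]
store L Q Q => store Q Q Q   [L ::= Q]
store Q Q Q => store store L Q Q Q   [Q ::= store L Q]
store store L Q Q Q => store store Q Q Q Q   [L ::= Q]
store store Q Q Q Q => store store store small Q Q Q   [Q ::= store small]
store store store small Q Q Q => store store store small store small Q Q   [Q ::= store small]
store store store small store small Q Q => store store store small store small store small Q   [Q ::= store small]
store store store small store small store small Q => store store store small store small store small store small   [Q ::= store small]

S => Q Q => store L Q Q => store Q Q Q => store store L Q Q Q => store store Q Q Q Q => store store store small Q Q Q => store store store small store small Q Q => store store store small store small store small Q => store store store small store small store small store small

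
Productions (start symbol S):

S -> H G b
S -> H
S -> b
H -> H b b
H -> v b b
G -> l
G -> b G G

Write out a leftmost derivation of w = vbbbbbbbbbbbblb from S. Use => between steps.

S => HGb   [S -> H G b]
HGb => HbbGb   [H -> H b b]
HbbGb => HbbbbGb   [H -> H b b]
HbbbbGb => HbbbbbbGb   [H -> H b b]
HbbbbbbGb => HbbbbbbbbGb   [H -> H b b]
HbbbbbbbbGb => HbbbbbbbbbbGb   [H -> H b b]
HbbbbbbbbbbGb => vbbbbbbbbbbbbGb   [H -> v b b]
vbbbbbbbbbbbbGb => vbbbbbbbbbbbblb   [G -> l]

S => HGb => HbbGb => HbbbbGb => HbbbbbbGb => HbbbbbbbbGb => HbbbbbbbbbbGb => vbbbbbbbbbbbbGb => vbbbbbbbbbbbblb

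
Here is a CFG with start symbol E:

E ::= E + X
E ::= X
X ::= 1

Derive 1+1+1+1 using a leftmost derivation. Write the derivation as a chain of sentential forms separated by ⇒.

E ⇒ E+X ⇒ E+X+X ⇒ E+X+X+X ⇒ X+X+X+X ⇒ 1+X+X+X ⇒ 1+1+X+X ⇒ 1+1+1+X ⇒ 1+1+1+1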